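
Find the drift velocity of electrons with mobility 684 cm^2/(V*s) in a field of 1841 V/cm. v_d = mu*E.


Step 1: v_d = mu * E
Step 2: v_d = 684 * 1841 = 1259244
Step 3: v_d = 1.26e+06 cm/s

1.26e+06


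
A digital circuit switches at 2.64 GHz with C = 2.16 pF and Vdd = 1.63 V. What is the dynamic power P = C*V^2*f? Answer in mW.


Step 1: V^2 = 1.63^2 = 2.6569 V^2
Step 2: P = C*V^2*f = 2.16e-12 F * 2.6569 * 2.64e9 Hz
Step 3: P = 1.515070656e-02 W
Step 4: P = 15.151 mW

15.151


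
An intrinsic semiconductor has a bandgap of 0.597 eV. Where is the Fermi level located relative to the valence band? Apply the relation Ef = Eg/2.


Step 1: For an intrinsic semiconductor, the Fermi level sits at midgap.
Step 2: Ef = Eg / 2 = 0.597 / 2 = 0.2985 eV

0.2985


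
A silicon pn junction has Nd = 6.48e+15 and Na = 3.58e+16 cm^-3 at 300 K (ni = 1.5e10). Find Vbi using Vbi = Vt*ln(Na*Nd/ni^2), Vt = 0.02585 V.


Step 1: Compute Na*Nd/ni^2 = 3.58e+16 * 6.48e+15 / (1.5e10)^2 = 1.0310e+12
Step 2: ln(1.0310e+12) = 27.6616
Step 3: Vbi = 0.02585 * 27.6616 = 0.715 V

0.715


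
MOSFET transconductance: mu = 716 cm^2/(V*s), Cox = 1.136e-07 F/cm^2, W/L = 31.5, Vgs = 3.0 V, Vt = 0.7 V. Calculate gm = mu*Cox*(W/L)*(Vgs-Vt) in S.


Step 1: Vov = Vgs - Vt = 3.0 - 0.7 = 2.3 V
Step 2: gm = mu * Cox * (W/L) * Vov
Step 3: gm = 716 * 1.136e-07 * 31.5 * 2.3 = 5.89e-03 S

5.89e-03


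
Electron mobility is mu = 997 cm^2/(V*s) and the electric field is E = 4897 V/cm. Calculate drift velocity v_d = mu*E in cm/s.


Step 1: v_d = mu * E
Step 2: v_d = 997 * 4897 = 4882309
Step 3: v_d = 4.88e+06 cm/s

4.88e+06


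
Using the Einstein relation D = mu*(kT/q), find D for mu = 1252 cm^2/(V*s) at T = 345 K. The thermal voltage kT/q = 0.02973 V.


Step 1: D = mu * (kT/q)
Step 2: D = 1252 * 0.02973
Step 3: D = 37.22 cm^2/s

37.22


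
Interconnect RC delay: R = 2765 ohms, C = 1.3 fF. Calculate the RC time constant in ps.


Step 1: tau = R * C
Step 2: tau = 2765 * 1.3 fF = 2765 * 1.3e-15 F
Step 3: tau = 3.5945e-12 s = 3.5945 ps

3.5945


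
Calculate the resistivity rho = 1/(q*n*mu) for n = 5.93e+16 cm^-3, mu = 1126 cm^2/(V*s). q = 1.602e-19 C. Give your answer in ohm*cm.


Step 1: sigma = q * n * mu = 1.602e-19 * 5.93e+16 * 1126 = 1.06968e+01 S/cm
Step 2: rho = 1 / sigma = 1 / 1.06968e+01 = 0.09349 ohm*cm

0.09349


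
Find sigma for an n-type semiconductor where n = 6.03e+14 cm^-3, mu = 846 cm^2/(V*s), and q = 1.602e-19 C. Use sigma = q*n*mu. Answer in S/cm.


Step 1: sigma = q * n * mu
Step 2: sigma = 1.602e-19 * 6.03e+14 * 846
Step 3: sigma = 8.172e-02 S/cm

8.172e-02


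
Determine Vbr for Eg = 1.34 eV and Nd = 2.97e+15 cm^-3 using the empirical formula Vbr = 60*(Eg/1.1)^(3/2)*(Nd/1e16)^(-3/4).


Step 1: Eg/1.1 = 1.34/1.1 = 1.218182
Step 2: (Eg/1.1)^1.5 = 1.218182^1.5 = 1.344523
Step 3: (Nd/1e16)^(-0.75) = (0.297)^(-0.75) = 2.485608
Step 4: Vbr = 60 * 1.344523 * 2.485608 = 200.5 V

200.5


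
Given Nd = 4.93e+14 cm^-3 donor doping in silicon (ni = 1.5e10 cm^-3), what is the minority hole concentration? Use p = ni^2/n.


Step 1: Since Nd >> ni, n ≈ Nd = 4.93e+14 cm^-3
Step 2: p = ni^2 / n = (1.5e10)^2 / 4.93e+14
Step 3: p = 2.25e20 / 4.93e+14 = 4.56e+05 cm^-3

4.56e+05


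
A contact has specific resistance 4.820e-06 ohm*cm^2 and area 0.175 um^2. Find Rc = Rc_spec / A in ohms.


Step 1: Convert area to cm^2: 0.175 um^2 = 1.7500e-09 cm^2
Step 2: Rc = Rc_spec / A = 4.820e-06 / 1.7500e-09
Step 3: Rc = 2.75e+03 ohms

2.75e+03


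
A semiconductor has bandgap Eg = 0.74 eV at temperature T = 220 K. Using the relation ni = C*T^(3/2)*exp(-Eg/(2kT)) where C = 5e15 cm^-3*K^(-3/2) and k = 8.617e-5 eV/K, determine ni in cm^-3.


Step 1: Compute kT = 8.617e-5 * 220 = 0.0189574 eV
Step 2: Exponent = -Eg/(2kT) = -0.74/(2*0.0189574) = -19.51744
Step 3: T^(3/2) = 220^1.5 = 3263.13
Step 4: ni = 5e15 * 3263.13 * exp(-19.51744) = 5.45e+10 cm^-3

5.45e+10


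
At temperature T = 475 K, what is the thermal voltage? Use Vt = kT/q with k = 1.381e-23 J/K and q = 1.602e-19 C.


Step 1: kT = 1.381e-23 * 475 = 6.55975e-21 J
Step 2: Vt = kT/q = 6.55975e-21 / 1.602e-19
Step 3: Vt = 0.04095 V

0.04095


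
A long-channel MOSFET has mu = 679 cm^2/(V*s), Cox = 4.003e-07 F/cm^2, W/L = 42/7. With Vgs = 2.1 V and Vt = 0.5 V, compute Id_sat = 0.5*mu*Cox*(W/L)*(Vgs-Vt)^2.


Step 1: Overdrive voltage Vov = Vgs - Vt = 2.1 - 0.5 = 1.6 V
Step 2: W/L = 42/7 = 6
Step 3: Id = 0.5 * 679 * 4.003e-07 * 6 * 1.6^2
Step 4: Id = 2.09e-03 A

2.09e-03


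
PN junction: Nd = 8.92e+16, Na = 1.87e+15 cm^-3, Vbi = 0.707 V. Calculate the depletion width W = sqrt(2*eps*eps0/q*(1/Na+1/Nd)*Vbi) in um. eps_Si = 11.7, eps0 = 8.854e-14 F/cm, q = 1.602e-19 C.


Step 1: 1/Na + 1/Nd = 1/1.87e+15 + 1/8.92e+16 = 5.45970e-16
Step 2: 2*eps*eps0/q = 2*11.7*8.854e-14/1.602e-19 = 1.293281e+07
Step 3: W^2 = 1.293281e+07 * 5.45970e-16 * 0.707 = 4.99207e-09
Step 4: W = sqrt(4.99207e-09) = 7.065e-05 cm = 0.7065 um

0.7065


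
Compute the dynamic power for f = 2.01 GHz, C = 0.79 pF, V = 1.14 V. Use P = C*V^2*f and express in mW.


Step 1: V^2 = 1.14^2 = 1.2996 V^2
Step 2: P = C*V^2*f = 0.79e-12 F * 1.2996 * 2.01e9 Hz
Step 3: P = 2.06363484e-03 W
Step 4: P = 2.064 mW

2.064


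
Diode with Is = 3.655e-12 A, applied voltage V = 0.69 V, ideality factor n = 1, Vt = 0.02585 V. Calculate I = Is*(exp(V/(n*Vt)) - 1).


Step 1: V/(n*Vt) = 0.69/(1*0.02585) = 26.6925
Step 2: exp(26.6925) = 3.9121e+11
Step 3: I = 3.655e-12 * (3.9121e+11 - 1) = 1.43e+00 A

1.43e+00


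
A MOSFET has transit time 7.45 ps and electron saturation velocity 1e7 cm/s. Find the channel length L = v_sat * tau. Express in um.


Step 1: tau in seconds = 7.45 ps * 1e-12 = 7.4500e-12 s
Step 2: L = v_sat * tau = 1e7 * 7.4500e-12 = 7.4500e-05 cm
Step 3: L in um = 7.4500e-05 * 1e4 = 0.745 um

0.745


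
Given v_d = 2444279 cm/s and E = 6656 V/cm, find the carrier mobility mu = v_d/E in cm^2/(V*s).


Step 1: mu = v_d / E
Step 2: mu = 2444279 / 6656
Step 3: mu = 367.23 cm^2/(V*s)

367.23


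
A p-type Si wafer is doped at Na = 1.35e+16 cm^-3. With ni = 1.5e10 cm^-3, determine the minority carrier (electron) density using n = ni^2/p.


Step 1: Majority hole concentration p ≈ Na = 1.35e+16 cm^-3
Step 2: n = ni^2 / Na = (1.5e10)^2 / 1.35e+16
Step 3: n = 1.67e+04 cm^-3

1.67e+04


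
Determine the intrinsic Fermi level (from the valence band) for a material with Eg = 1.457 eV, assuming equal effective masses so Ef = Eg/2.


Step 1: For an intrinsic semiconductor, the Fermi level sits at midgap.
Step 2: Ef = Eg / 2 = 1.457 / 2 = 0.7285 eV

0.7285


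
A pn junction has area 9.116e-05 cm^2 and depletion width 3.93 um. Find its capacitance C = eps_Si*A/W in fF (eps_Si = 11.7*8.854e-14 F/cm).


Step 1: eps_Si = 11.7 * 8.854e-14 = 1.035918e-12 F/cm
Step 2: W in cm = 3.93 * 1e-4 = 3.93e-04 cm
Step 3: C = 1.035918e-12 * 9.116e-05 / 3.93e-04 = 2.402908e-13 F
Step 4: C = 240.29 fF

240.29


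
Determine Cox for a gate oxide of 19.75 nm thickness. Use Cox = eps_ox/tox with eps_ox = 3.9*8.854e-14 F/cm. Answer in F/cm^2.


Step 1: eps_ox = 3.9 * 8.854e-14 = 3.45306e-13 F/cm
Step 2: tox in cm = 19.75 nm * 1e-7 = 1.9750e-06 cm
Step 3: Cox = 3.45306e-13 / 1.9750e-06 = 1.75e-07 F/cm^2

1.75e-07


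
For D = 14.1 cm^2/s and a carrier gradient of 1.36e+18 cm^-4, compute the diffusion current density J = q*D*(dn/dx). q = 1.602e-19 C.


Step 1: J = q * D * (dn/dx)
Step 2: J = 1.602e-19 * 14.1 * 1.36e+18
Step 3: J = 3.07e+00 A/cm^2

3.07e+00


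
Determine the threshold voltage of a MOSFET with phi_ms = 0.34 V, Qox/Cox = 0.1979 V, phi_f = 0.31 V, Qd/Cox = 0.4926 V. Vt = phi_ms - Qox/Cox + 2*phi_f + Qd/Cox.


Step 1: Vt = phi_ms - Qox/Cox + 2*phi_f + Qd/Cox
Step 2: Vt = 0.34 - 0.1979 + 2*0.31 + 0.4926
Step 3: Vt = 0.34 - 0.1979 + 0.62 + 0.4926
Step 4: Vt = 1.2547 V

1.2547


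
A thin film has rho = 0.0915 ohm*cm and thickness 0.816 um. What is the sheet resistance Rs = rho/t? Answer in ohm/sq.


Step 1: Convert thickness to cm: t = 0.816 um = 8.1600e-05 cm
Step 2: Rs = rho / t = 0.0915 / 8.1600e-05
Step 3: Rs = 1121.3 ohm/sq

1121.3


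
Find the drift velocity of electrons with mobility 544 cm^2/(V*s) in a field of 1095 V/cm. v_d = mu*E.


Step 1: v_d = mu * E
Step 2: v_d = 544 * 1095 = 595680
Step 3: v_d = 5.96e+05 cm/s

5.96e+05


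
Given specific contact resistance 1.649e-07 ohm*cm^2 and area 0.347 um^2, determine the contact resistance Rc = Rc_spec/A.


Step 1: Convert area to cm^2: 0.347 um^2 = 3.4700e-09 cm^2
Step 2: Rc = Rc_spec / A = 1.649e-07 / 3.4700e-09
Step 3: Rc = 4.75e+01 ohms

4.75e+01


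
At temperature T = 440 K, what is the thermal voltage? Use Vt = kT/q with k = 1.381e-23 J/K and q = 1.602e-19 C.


Step 1: kT = 1.381e-23 * 440 = 6.0764e-21 J
Step 2: Vt = kT/q = 6.0764e-21 / 1.602e-19
Step 3: Vt = 0.03793 V

0.03793


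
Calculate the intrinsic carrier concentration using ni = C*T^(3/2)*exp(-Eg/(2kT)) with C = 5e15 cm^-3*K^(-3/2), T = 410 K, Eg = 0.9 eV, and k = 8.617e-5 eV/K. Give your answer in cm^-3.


Step 1: Compute kT = 8.617e-5 * 410 = 0.0353297 eV
Step 2: Exponent = -Eg/(2kT) = -0.9/(2*0.0353297) = -12.73716
Step 3: T^(3/2) = 410^1.5 = 8301.87
Step 4: ni = 5e15 * 8301.87 * exp(-12.73716) = 1.22e+14 cm^-3

1.22e+14


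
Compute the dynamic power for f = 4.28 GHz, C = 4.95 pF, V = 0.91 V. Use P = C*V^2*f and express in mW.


Step 1: V^2 = 0.91^2 = 0.8281 V^2
Step 2: P = C*V^2*f = 4.95e-12 F * 0.8281 * 4.28e9 Hz
Step 3: P = 1.75441266e-02 W
Step 4: P = 17.544 mW

17.544


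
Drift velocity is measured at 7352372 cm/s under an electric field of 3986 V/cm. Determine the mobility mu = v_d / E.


Step 1: mu = v_d / E
Step 2: mu = 7352372 / 3986
Step 3: mu = 1844.55 cm^2/(V*s)

1844.55


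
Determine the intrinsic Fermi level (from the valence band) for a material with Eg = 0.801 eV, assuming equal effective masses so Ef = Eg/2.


Step 1: For an intrinsic semiconductor, the Fermi level sits at midgap.
Step 2: Ef = Eg / 2 = 0.801 / 2 = 0.4005 eV

0.4005


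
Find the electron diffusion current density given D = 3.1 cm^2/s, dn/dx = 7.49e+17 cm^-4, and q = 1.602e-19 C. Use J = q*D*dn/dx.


Step 1: J = q * D * (dn/dx)
Step 2: J = 1.602e-19 * 3.1 * 7.49e+17
Step 3: J = 3.72e-01 A/cm^2

3.72e-01


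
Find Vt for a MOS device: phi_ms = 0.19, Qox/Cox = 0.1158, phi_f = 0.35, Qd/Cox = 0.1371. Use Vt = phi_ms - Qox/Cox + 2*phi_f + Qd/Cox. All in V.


Step 1: Vt = phi_ms - Qox/Cox + 2*phi_f + Qd/Cox
Step 2: Vt = 0.19 - 0.1158 + 2*0.35 + 0.1371
Step 3: Vt = 0.19 - 0.1158 + 0.7 + 0.1371
Step 4: Vt = 0.9113 V

0.9113


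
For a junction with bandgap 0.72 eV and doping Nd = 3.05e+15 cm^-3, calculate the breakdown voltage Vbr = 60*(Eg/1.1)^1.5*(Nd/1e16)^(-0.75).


Step 1: Eg/1.1 = 0.72/1.1 = 0.654545
Step 2: (Eg/1.1)^1.5 = 0.654545^1.5 = 0.529553
Step 3: (Nd/1e16)^(-0.75) = (0.305)^(-0.75) = 2.436549
Step 4: Vbr = 60 * 0.529553 * 2.436549 = 77.4 V

77.4


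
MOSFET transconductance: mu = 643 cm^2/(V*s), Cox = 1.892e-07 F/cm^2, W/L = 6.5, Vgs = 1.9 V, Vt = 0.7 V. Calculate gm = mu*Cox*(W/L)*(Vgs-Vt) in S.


Step 1: Vov = Vgs - Vt = 1.9 - 0.7 = 1.2 V
Step 2: gm = mu * Cox * (W/L) * Vov
Step 3: gm = 643 * 1.892e-07 * 6.5 * 1.2 = 9.49e-04 S

9.49e-04


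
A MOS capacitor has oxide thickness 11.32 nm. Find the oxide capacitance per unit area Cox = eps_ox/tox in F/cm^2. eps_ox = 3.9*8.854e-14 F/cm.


Step 1: eps_ox = 3.9 * 8.854e-14 = 3.45306e-13 F/cm
Step 2: tox in cm = 11.32 nm * 1e-7 = 1.1320e-06 cm
Step 3: Cox = 3.45306e-13 / 1.1320e-06 = 3.05e-07 F/cm^2

3.05e-07


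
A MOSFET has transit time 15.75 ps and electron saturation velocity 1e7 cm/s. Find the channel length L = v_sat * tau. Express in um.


Step 1: tau in seconds = 15.75 ps * 1e-12 = 1.5750e-11 s
Step 2: L = v_sat * tau = 1e7 * 1.5750e-11 = 1.5750e-04 cm
Step 3: L in um = 1.5750e-04 * 1e4 = 1.575 um

1.575


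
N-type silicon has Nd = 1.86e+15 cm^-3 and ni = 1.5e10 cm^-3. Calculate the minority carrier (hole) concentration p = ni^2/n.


Step 1: Since Nd >> ni, n ≈ Nd = 1.86e+15 cm^-3
Step 2: p = ni^2 / n = (1.5e10)^2 / 1.86e+15
Step 3: p = 2.25e20 / 1.86e+15 = 1.21e+05 cm^-3

1.21e+05


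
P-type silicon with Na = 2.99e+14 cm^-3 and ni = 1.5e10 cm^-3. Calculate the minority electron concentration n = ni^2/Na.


Step 1: Majority hole concentration p ≈ Na = 2.99e+14 cm^-3
Step 2: n = ni^2 / Na = (1.5e10)^2 / 2.99e+14
Step 3: n = 7.53e+05 cm^-3

7.53e+05


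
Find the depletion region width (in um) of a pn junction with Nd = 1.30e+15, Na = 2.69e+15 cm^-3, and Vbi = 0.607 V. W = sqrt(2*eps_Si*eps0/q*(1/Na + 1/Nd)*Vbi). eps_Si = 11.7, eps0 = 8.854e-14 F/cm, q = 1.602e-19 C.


Step 1: 1/Na + 1/Nd = 1/2.69e+15 + 1/1.30e+15 = 1.14098e-15
Step 2: 2*eps*eps0/q = 2*11.7*8.854e-14/1.602e-19 = 1.293281e+07
Step 3: W^2 = 1.293281e+07 * 1.14098e-15 * 0.607 = 8.95694e-09
Step 4: W = sqrt(8.95694e-09) = 9.464e-05 cm = 0.9464 um

0.9464


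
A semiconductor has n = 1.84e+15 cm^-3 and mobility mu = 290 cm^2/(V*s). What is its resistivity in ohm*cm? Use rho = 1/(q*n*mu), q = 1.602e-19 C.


Step 1: sigma = q * n * mu = 1.602e-19 * 1.84e+15 * 290 = 8.54827e-02 S/cm
Step 2: rho = 1 / sigma = 1 / 8.54827e-02 = 11.7 ohm*cm

11.7


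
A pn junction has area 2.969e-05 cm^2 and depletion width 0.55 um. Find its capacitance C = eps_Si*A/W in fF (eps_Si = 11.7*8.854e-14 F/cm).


Step 1: eps_Si = 11.7 * 8.854e-14 = 1.035918e-12 F/cm
Step 2: W in cm = 0.55 * 1e-4 = 5.50e-05 cm
Step 3: C = 1.035918e-12 * 2.969e-05 / 5.50e-05 = 5.592074e-13 F
Step 4: C = 559.21 fF

559.21


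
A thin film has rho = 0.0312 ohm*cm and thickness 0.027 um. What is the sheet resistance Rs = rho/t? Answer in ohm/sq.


Step 1: Convert thickness to cm: t = 0.027 um = 2.7000e-06 cm
Step 2: Rs = rho / t = 0.0312 / 2.7000e-06
Step 3: Rs = 11555.6 ohm/sq

11555.6


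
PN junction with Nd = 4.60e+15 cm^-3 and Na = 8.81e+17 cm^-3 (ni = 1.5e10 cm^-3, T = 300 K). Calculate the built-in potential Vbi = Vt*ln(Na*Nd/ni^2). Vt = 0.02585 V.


Step 1: Compute Na*Nd/ni^2 = 8.81e+17 * 4.60e+15 / (1.5e10)^2 = 1.8012e+13
Step 2: ln(1.8012e+13) = 30.5221
Step 3: Vbi = 0.02585 * 30.5221 = 0.789 V

0.789


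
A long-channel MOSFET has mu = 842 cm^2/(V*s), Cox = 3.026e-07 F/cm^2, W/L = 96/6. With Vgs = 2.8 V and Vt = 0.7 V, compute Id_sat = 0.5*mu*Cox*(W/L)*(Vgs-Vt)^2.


Step 1: Overdrive voltage Vov = Vgs - Vt = 2.8 - 0.7 = 2.1 V
Step 2: W/L = 96/6 = 16
Step 3: Id = 0.5 * 842 * 3.026e-07 * 16 * 2.1^2
Step 4: Id = 8.99e-03 A

8.99e-03


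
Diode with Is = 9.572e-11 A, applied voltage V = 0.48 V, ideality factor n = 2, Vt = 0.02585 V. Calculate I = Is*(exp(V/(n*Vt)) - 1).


Step 1: V/(n*Vt) = 0.48/(2*0.02585) = 9.2843
Step 2: exp(9.2843) = 1.0768e+04
Step 3: I = 9.572e-11 * (1.0768e+04 - 1) = 1.03e-06 A

1.03e-06


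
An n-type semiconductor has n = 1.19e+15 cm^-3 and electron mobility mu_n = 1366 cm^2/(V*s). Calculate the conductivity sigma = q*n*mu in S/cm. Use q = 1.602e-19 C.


Step 1: sigma = q * n * mu
Step 2: sigma = 1.602e-19 * 1.19e+15 * 1366
Step 3: sigma = 2.604e-01 S/cm

2.604e-01


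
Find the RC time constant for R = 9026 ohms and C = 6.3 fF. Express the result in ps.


Step 1: tau = R * C
Step 2: tau = 9026 * 6.3 fF = 9026 * 6.3e-15 F
Step 3: tau = 5.68638e-11 s = 56.8638 ps

56.8638


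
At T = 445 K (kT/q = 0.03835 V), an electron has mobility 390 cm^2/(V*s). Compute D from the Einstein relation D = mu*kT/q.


Step 1: D = mu * (kT/q)
Step 2: D = 390 * 0.03835
Step 3: D = 14.96 cm^2/s

14.96


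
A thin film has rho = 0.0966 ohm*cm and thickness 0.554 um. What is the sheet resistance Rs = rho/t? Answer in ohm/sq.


Step 1: Convert thickness to cm: t = 0.554 um = 5.5400e-05 cm
Step 2: Rs = rho / t = 0.0966 / 5.5400e-05
Step 3: Rs = 1743.7 ohm/sq

1743.7


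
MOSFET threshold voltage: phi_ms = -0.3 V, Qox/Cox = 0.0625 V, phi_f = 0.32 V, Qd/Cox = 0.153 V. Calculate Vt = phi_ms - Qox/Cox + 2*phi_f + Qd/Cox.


Step 1: Vt = phi_ms - Qox/Cox + 2*phi_f + Qd/Cox
Step 2: Vt = -0.3 - 0.0625 + 2*0.32 + 0.153
Step 3: Vt = -0.3 - 0.0625 + 0.64 + 0.153
Step 4: Vt = 0.4305 V

0.4305


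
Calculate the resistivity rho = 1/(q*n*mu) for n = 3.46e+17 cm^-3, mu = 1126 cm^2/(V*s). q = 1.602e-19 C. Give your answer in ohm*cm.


Step 1: sigma = q * n * mu = 1.602e-19 * 3.46e+17 * 1126 = 6.24133e+01 S/cm
Step 2: rho = 1 / sigma = 1 / 6.24133e+01 = 0.01602 ohm*cm

0.01602


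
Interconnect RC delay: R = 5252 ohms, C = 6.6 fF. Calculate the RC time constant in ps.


Step 1: tau = R * C
Step 2: tau = 5252 * 6.6 fF = 5252 * 6.6e-15 F
Step 3: tau = 3.46632e-11 s = 34.6632 ps

34.6632


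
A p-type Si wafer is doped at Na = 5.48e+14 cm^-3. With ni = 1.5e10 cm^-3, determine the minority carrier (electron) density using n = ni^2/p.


Step 1: Majority hole concentration p ≈ Na = 5.48e+14 cm^-3
Step 2: n = ni^2 / Na = (1.5e10)^2 / 5.48e+14
Step 3: n = 4.11e+05 cm^-3

4.11e+05


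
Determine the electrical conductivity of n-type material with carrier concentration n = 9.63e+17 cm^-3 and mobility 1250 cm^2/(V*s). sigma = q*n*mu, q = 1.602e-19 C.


Step 1: sigma = q * n * mu
Step 2: sigma = 1.602e-19 * 9.63e+17 * 1250
Step 3: sigma = 1.928e+02 S/cm

1.928e+02


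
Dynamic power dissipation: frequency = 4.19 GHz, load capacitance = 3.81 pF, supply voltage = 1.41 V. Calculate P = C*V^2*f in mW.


Step 1: V^2 = 1.41^2 = 1.9881 V^2
Step 2: P = C*V^2*f = 3.81e-12 F * 1.9881 * 4.19e9 Hz
Step 3: P = 3.173782959e-02 W
Step 4: P = 31.738 mW

31.738


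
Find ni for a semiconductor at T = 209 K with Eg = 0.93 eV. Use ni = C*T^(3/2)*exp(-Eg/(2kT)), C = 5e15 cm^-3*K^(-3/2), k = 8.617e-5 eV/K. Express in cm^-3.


Step 1: Compute kT = 8.617e-5 * 209 = 0.01800953 eV
Step 2: Exponent = -Eg/(2kT) = -0.93/(2*0.01800953) = -25.81966
Step 3: T^(3/2) = 209^1.5 = 3021.48
Step 4: ni = 5e15 * 3021.48 * exp(-25.81966) = 9.24e+07 cm^-3

9.24e+07


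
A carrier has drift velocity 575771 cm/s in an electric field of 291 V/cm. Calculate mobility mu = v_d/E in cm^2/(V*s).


Step 1: mu = v_d / E
Step 2: mu = 575771 / 291
Step 3: mu = 1978.59 cm^2/(V*s)

1978.59


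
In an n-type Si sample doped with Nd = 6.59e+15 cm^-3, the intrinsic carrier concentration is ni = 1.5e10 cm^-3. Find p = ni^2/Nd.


Step 1: Since Nd >> ni, n ≈ Nd = 6.59e+15 cm^-3
Step 2: p = ni^2 / n = (1.5e10)^2 / 6.59e+15
Step 3: p = 2.25e20 / 6.59e+15 = 3.41e+04 cm^-3

3.41e+04


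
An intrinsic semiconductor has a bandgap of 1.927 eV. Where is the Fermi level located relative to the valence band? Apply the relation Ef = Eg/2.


Step 1: For an intrinsic semiconductor, the Fermi level sits at midgap.
Step 2: Ef = Eg / 2 = 1.927 / 2 = 0.9635 eV

0.9635


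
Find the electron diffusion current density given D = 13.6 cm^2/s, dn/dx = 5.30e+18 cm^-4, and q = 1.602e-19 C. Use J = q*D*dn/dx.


Step 1: J = q * D * (dn/dx)
Step 2: J = 1.602e-19 * 13.6 * 5.30e+18
Step 3: J = 1.15e+01 A/cm^2

1.15e+01


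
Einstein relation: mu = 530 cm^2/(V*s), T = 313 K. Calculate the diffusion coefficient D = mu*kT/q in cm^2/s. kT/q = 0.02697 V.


Step 1: D = mu * (kT/q)
Step 2: D = 530 * 0.02697
Step 3: D = 14.29 cm^2/s

14.29


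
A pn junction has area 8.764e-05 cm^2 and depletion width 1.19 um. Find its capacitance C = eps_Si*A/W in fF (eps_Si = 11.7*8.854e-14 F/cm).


Step 1: eps_Si = 11.7 * 8.854e-14 = 1.035918e-12 F/cm
Step 2: W in cm = 1.19 * 1e-4 = 1.19e-04 cm
Step 3: C = 1.035918e-12 * 8.764e-05 / 1.19e-04 = 7.629231e-13 F
Step 4: C = 762.92 fF

762.92


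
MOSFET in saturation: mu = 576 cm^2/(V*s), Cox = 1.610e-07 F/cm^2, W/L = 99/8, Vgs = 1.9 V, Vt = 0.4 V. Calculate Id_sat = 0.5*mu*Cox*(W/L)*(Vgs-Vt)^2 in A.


Step 1: Overdrive voltage Vov = Vgs - Vt = 1.9 - 0.4 = 1.5 V
Step 2: W/L = 99/8 = 12.375
Step 3: Id = 0.5 * 576 * 1.610e-07 * 12.375 * 1.5^2
Step 4: Id = 1.29e-03 A

1.29e-03


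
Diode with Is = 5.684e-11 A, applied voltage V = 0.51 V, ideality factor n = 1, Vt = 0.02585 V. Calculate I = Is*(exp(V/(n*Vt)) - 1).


Step 1: V/(n*Vt) = 0.51/(1*0.02585) = 19.7292
Step 2: exp(19.7292) = 3.7007e+08
Step 3: I = 5.684e-11 * (3.7007e+08 - 1) = 2.10e-02 A

2.10e-02


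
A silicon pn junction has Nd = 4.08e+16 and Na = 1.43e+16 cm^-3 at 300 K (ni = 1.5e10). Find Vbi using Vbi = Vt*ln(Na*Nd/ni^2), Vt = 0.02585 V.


Step 1: Compute Na*Nd/ni^2 = 1.43e+16 * 4.08e+16 / (1.5e10)^2 = 2.5931e+12
Step 2: ln(2.5931e+12) = 28.5839
Step 3: Vbi = 0.02585 * 28.5839 = 0.739 V

0.739


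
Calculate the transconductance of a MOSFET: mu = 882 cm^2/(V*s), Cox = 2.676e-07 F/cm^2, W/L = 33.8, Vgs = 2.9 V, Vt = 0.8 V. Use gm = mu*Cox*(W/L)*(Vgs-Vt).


Step 1: Vov = Vgs - Vt = 2.9 - 0.8 = 2.1 V
Step 2: gm = mu * Cox * (W/L) * Vov
Step 3: gm = 882 * 2.676e-07 * 33.8 * 2.1 = 1.68e-02 S

1.68e-02


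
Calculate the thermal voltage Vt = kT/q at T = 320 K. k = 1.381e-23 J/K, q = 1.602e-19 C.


Step 1: kT = 1.381e-23 * 320 = 4.4192e-21 J
Step 2: Vt = kT/q = 4.4192e-21 / 1.602e-19
Step 3: Vt = 0.02759 V

0.02759


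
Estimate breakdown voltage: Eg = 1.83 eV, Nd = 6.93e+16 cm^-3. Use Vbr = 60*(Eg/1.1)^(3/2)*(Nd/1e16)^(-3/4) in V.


Step 1: Eg/1.1 = 1.83/1.1 = 1.663636
Step 2: (Eg/1.1)^1.5 = 1.663636^1.5 = 2.145791
Step 3: (Nd/1e16)^(-0.75) = (6.93)^(-0.75) = 0.234126
Step 4: Vbr = 60 * 2.145791 * 0.234126 = 30.1 V

30.1


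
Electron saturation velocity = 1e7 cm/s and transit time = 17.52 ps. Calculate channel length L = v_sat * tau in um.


Step 1: tau in seconds = 17.52 ps * 1e-12 = 1.7520e-11 s
Step 2: L = v_sat * tau = 1e7 * 1.7520e-11 = 1.7520e-04 cm
Step 3: L in um = 1.7520e-04 * 1e4 = 1.752 um

1.752


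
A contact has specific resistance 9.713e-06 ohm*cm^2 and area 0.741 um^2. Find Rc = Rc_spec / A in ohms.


Step 1: Convert area to cm^2: 0.741 um^2 = 7.4100e-09 cm^2
Step 2: Rc = Rc_spec / A = 9.713e-06 / 7.4100e-09
Step 3: Rc = 1.31e+03 ohms

1.31e+03


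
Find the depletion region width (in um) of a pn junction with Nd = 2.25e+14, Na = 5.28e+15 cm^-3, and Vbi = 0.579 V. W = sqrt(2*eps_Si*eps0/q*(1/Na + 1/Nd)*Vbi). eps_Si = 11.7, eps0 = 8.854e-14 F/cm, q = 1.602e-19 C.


Step 1: 1/Na + 1/Nd = 1/5.28e+15 + 1/2.25e+14 = 4.63384e-15
Step 2: 2*eps*eps0/q = 2*11.7*8.854e-14/1.602e-19 = 1.293281e+07
Step 3: W^2 = 1.293281e+07 * 4.63384e-15 * 0.579 = 3.46986e-08
Step 4: W = sqrt(3.46986e-08) = 1.863e-04 cm = 1.863 um

1.863


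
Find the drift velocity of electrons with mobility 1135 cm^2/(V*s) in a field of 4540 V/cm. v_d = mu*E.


Step 1: v_d = mu * E
Step 2: v_d = 1135 * 4540 = 5152900
Step 3: v_d = 5.15e+06 cm/s

5.15e+06


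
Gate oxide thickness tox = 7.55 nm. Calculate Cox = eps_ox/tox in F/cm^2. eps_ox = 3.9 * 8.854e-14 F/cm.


Step 1: eps_ox = 3.9 * 8.854e-14 = 3.45306e-13 F/cm
Step 2: tox in cm = 7.55 nm * 1e-7 = 7.5500e-07 cm
Step 3: Cox = 3.45306e-13 / 7.5500e-07 = 4.57e-07 F/cm^2

4.57e-07


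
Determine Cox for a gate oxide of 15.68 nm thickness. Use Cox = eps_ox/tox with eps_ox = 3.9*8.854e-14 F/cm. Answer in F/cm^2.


Step 1: eps_ox = 3.9 * 8.854e-14 = 3.45306e-13 F/cm
Step 2: tox in cm = 15.68 nm * 1e-7 = 1.5680e-06 cm
Step 3: Cox = 3.45306e-13 / 1.5680e-06 = 2.20e-07 F/cm^2

2.20e-07


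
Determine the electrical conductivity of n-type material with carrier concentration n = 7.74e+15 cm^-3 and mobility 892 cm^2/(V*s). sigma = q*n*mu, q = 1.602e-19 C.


Step 1: sigma = q * n * mu
Step 2: sigma = 1.602e-19 * 7.74e+15 * 892
Step 3: sigma = 1.106e+00 S/cm

1.106e+00


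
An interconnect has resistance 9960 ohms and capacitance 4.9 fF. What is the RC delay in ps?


Step 1: tau = R * C
Step 2: tau = 9960 * 4.9 fF = 9960 * 4.9e-15 F
Step 3: tau = 4.8804e-11 s = 48.804 ps

48.804


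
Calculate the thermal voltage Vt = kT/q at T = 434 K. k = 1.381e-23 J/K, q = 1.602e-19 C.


Step 1: kT = 1.381e-23 * 434 = 5.99354e-21 J
Step 2: Vt = kT/q = 5.99354e-21 / 1.602e-19
Step 3: Vt = 0.03741 V

0.03741


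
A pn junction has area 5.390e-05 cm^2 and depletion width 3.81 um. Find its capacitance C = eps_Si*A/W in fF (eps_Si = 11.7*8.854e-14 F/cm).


Step 1: eps_Si = 11.7 * 8.854e-14 = 1.035918e-12 F/cm
Step 2: W in cm = 3.81 * 1e-4 = 3.81e-04 cm
Step 3: C = 1.035918e-12 * 5.390e-05 / 3.81e-04 = 1.465511e-13 F
Step 4: C = 146.55 fF

146.55


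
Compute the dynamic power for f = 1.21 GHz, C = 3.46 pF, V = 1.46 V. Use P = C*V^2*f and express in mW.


Step 1: V^2 = 1.46^2 = 2.1316 V^2
Step 2: P = C*V^2*f = 3.46e-12 F * 2.1316 * 1.21e9 Hz
Step 3: P = 8.92415656e-03 W
Step 4: P = 8.924 mW

8.924


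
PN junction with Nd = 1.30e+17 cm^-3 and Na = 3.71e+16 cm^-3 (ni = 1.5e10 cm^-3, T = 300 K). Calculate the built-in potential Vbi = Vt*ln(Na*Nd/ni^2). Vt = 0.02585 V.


Step 1: Compute Na*Nd/ni^2 = 3.71e+16 * 1.30e+17 / (1.5e10)^2 = 2.1436e+13
Step 2: ln(2.1436e+13) = 30.6961
Step 3: Vbi = 0.02585 * 30.6961 = 0.793 V

0.793


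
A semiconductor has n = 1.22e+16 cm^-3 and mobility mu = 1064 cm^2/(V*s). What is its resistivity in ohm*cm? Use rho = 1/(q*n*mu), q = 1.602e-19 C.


Step 1: sigma = q * n * mu = 1.602e-19 * 1.22e+16 * 1064 = 2.07952e+00 S/cm
Step 2: rho = 1 / sigma = 1 / 2.07952e+00 = 0.4809 ohm*cm

0.4809


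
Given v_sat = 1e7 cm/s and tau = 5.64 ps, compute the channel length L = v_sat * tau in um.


Step 1: tau in seconds = 5.64 ps * 1e-12 = 5.6400e-12 s
Step 2: L = v_sat * tau = 1e7 * 5.6400e-12 = 5.6400e-05 cm
Step 3: L in um = 5.6400e-05 * 1e4 = 0.564 um

0.564


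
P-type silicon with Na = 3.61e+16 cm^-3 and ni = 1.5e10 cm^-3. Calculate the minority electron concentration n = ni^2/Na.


Step 1: Majority hole concentration p ≈ Na = 3.61e+16 cm^-3
Step 2: n = ni^2 / Na = (1.5e10)^2 / 3.61e+16
Step 3: n = 6.23e+03 cm^-3

6.23e+03


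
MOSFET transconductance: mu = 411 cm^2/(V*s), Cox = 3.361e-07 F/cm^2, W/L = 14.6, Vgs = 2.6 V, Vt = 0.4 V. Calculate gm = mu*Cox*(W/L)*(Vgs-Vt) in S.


Step 1: Vov = Vgs - Vt = 2.6 - 0.4 = 2.2 V
Step 2: gm = mu * Cox * (W/L) * Vov
Step 3: gm = 411 * 3.361e-07 * 14.6 * 2.2 = 4.44e-03 S

4.44e-03


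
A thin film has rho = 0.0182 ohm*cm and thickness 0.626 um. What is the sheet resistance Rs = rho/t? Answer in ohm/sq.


Step 1: Convert thickness to cm: t = 0.626 um = 6.2600e-05 cm
Step 2: Rs = rho / t = 0.0182 / 6.2600e-05
Step 3: Rs = 290.7 ohm/sq

290.7


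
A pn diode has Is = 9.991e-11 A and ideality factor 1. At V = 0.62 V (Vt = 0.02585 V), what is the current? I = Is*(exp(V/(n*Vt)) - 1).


Step 1: V/(n*Vt) = 0.62/(1*0.02585) = 23.9845
Step 2: exp(23.9845) = 2.6082e+10
Step 3: I = 9.991e-11 * (2.6082e+10 - 1) = 2.61e+00 A

2.61e+00


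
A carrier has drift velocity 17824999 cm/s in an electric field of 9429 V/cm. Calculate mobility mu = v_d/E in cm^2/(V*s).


Step 1: mu = v_d / E
Step 2: mu = 17824999 / 9429
Step 3: mu = 1890.44 cm^2/(V*s)

1890.44


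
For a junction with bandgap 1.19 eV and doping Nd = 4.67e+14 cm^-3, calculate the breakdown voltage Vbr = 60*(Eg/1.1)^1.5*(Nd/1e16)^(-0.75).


Step 1: Eg/1.1 = 1.19/1.1 = 1.081818
Step 2: (Eg/1.1)^1.5 = 1.081818^1.5 = 1.125204
Step 3: (Nd/1e16)^(-0.75) = (0.0467)^(-0.75) = 9.954337
Step 4: Vbr = 60 * 1.125204 * 9.954337 = 672.0 V

672.0


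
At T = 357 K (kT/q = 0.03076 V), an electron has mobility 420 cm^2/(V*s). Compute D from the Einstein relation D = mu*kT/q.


Step 1: D = mu * (kT/q)
Step 2: D = 420 * 0.03076
Step 3: D = 12.92 cm^2/s

12.92


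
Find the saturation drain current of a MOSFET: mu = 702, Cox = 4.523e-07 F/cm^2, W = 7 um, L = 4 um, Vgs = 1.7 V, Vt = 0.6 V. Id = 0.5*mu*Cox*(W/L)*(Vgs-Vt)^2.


Step 1: Overdrive voltage Vov = Vgs - Vt = 1.7 - 0.6 = 1.1 V
Step 2: W/L = 7/4 = 1.75
Step 3: Id = 0.5 * 702 * 4.523e-07 * 1.75 * 1.1^2
Step 4: Id = 3.36e-04 A

3.36e-04


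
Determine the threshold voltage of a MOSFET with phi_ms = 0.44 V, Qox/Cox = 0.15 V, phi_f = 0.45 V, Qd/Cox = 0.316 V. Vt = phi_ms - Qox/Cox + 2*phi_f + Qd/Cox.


Step 1: Vt = phi_ms - Qox/Cox + 2*phi_f + Qd/Cox
Step 2: Vt = 0.44 - 0.15 + 2*0.45 + 0.316
Step 3: Vt = 0.44 - 0.15 + 0.9 + 0.316
Step 4: Vt = 1.506 V

1.506


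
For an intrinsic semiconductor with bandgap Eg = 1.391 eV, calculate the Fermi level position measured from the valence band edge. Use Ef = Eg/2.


Step 1: For an intrinsic semiconductor, the Fermi level sits at midgap.
Step 2: Ef = Eg / 2 = 1.391 / 2 = 0.6955 eV

0.6955


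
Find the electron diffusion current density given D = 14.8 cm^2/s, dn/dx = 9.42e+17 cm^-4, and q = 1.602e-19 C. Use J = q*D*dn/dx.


Step 1: J = q * D * (dn/dx)
Step 2: J = 1.602e-19 * 14.8 * 9.42e+17
Step 3: J = 2.23e+00 A/cm^2

2.23e+00


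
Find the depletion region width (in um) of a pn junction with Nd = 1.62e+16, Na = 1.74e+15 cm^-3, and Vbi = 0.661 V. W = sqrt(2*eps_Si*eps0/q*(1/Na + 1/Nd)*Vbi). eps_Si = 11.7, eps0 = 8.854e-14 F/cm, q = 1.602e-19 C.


Step 1: 1/Na + 1/Nd = 1/1.74e+15 + 1/1.62e+16 = 6.36441e-16
Step 2: 2*eps*eps0/q = 2*11.7*8.854e-14/1.602e-19 = 1.293281e+07
Step 3: W^2 = 1.293281e+07 * 6.36441e-16 * 0.661 = 5.44067e-09
Step 4: W = sqrt(5.44067e-09) = 7.376e-05 cm = 0.7376 um

0.7376


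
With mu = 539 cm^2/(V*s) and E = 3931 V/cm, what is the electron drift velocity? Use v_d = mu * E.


Step 1: v_d = mu * E
Step 2: v_d = 539 * 3931 = 2118809
Step 3: v_d = 2.12e+06 cm/s

2.12e+06


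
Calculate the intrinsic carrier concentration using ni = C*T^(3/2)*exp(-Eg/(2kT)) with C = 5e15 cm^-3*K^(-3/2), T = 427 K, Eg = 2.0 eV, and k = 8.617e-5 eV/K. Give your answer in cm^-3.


Step 1: Compute kT = 8.617e-5 * 427 = 0.03679459 eV
Step 2: Exponent = -Eg/(2kT) = -2.0/(2*0.03679459) = -27.17791
Step 3: T^(3/2) = 427^1.5 = 8823.52
Step 4: ni = 5e15 * 8823.52 * exp(-27.17791) = 6.94e+07 cm^-3

6.94e+07


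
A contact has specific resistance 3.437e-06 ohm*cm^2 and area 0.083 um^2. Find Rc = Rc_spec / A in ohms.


Step 1: Convert area to cm^2: 0.083 um^2 = 8.3000e-10 cm^2
Step 2: Rc = Rc_spec / A = 3.437e-06 / 8.3000e-10
Step 3: Rc = 4.14e+03 ohms

4.14e+03


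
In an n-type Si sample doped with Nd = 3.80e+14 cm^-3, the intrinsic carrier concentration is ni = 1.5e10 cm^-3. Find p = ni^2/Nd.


Step 1: Since Nd >> ni, n ≈ Nd = 3.80e+14 cm^-3
Step 2: p = ni^2 / n = (1.5e10)^2 / 3.80e+14
Step 3: p = 2.25e20 / 3.80e+14 = 5.92e+05 cm^-3

5.92e+05


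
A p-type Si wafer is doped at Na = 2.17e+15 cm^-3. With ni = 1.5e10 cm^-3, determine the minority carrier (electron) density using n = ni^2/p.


Step 1: Majority hole concentration p ≈ Na = 2.17e+15 cm^-3
Step 2: n = ni^2 / Na = (1.5e10)^2 / 2.17e+15
Step 3: n = 1.04e+05 cm^-3

1.04e+05


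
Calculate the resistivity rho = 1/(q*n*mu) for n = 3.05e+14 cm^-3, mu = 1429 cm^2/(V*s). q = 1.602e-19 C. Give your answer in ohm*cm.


Step 1: sigma = q * n * mu = 1.602e-19 * 3.05e+14 * 1429 = 6.98224e-02 S/cm
Step 2: rho = 1 / sigma = 1 / 6.98224e-02 = 14.32 ohm*cm

14.32


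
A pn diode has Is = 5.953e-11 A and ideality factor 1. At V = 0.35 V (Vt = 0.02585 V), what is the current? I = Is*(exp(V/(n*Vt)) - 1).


Step 1: V/(n*Vt) = 0.35/(1*0.02585) = 13.5397
Step 2: exp(13.5397) = 7.5896e+05
Step 3: I = 5.953e-11 * (7.5896e+05 - 1) = 4.52e-05 A

4.52e-05


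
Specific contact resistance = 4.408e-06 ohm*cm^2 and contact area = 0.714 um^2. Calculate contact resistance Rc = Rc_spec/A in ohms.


Step 1: Convert area to cm^2: 0.714 um^2 = 7.1400e-09 cm^2
Step 2: Rc = Rc_spec / A = 4.408e-06 / 7.1400e-09
Step 3: Rc = 6.17e+02 ohms

6.17e+02


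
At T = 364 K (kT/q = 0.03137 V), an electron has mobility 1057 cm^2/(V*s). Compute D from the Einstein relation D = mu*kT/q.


Step 1: D = mu * (kT/q)
Step 2: D = 1057 * 0.03137
Step 3: D = 33.16 cm^2/s

33.16


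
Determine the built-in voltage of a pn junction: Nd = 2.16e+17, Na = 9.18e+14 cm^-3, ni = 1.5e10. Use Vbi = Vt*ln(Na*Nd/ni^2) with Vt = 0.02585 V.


Step 1: Compute Na*Nd/ni^2 = 9.18e+14 * 2.16e+17 / (1.5e10)^2 = 8.8128e+11
Step 2: ln(8.8128e+11) = 27.5046
Step 3: Vbi = 0.02585 * 27.5046 = 0.711 V

0.711


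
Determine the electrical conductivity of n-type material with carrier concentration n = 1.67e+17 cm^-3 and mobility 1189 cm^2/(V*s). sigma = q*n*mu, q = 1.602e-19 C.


Step 1: sigma = q * n * mu
Step 2: sigma = 1.602e-19 * 1.67e+17 * 1189
Step 3: sigma = 3.181e+01 S/cm

3.181e+01


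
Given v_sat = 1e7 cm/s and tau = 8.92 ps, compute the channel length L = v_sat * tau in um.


Step 1: tau in seconds = 8.92 ps * 1e-12 = 8.9200e-12 s
Step 2: L = v_sat * tau = 1e7 * 8.9200e-12 = 8.9200e-05 cm
Step 3: L in um = 8.9200e-05 * 1e4 = 0.892 um

0.892


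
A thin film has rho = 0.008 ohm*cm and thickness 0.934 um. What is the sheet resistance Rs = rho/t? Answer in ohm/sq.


Step 1: Convert thickness to cm: t = 0.934 um = 9.3400e-05 cm
Step 2: Rs = rho / t = 0.008 / 9.3400e-05
Step 3: Rs = 85.7 ohm/sq

85.7


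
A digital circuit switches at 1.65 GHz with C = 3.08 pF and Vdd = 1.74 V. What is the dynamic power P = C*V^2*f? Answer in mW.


Step 1: V^2 = 1.74^2 = 3.0276 V^2
Step 2: P = C*V^2*f = 3.08e-12 F * 3.0276 * 1.65e9 Hz
Step 3: P = 1.53862632e-02 W
Step 4: P = 15.386 mW

15.386


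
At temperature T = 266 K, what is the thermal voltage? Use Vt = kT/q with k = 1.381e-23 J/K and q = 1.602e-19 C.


Step 1: kT = 1.381e-23 * 266 = 3.67346e-21 J
Step 2: Vt = kT/q = 3.67346e-21 / 1.602e-19
Step 3: Vt = 0.02293 V

0.02293


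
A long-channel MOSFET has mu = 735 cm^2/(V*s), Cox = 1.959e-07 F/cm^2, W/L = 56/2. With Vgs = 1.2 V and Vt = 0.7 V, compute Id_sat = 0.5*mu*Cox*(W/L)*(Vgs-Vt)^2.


Step 1: Overdrive voltage Vov = Vgs - Vt = 1.2 - 0.7 = 0.5 V
Step 2: W/L = 56/2 = 28
Step 3: Id = 0.5 * 735 * 1.959e-07 * 28 * 0.5^2
Step 4: Id = 5.04e-04 A

5.04e-04


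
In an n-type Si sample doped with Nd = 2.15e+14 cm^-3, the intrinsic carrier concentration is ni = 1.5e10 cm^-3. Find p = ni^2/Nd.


Step 1: Since Nd >> ni, n ≈ Nd = 2.15e+14 cm^-3
Step 2: p = ni^2 / n = (1.5e10)^2 / 2.15e+14
Step 3: p = 2.25e20 / 2.15e+14 = 1.05e+06 cm^-3

1.05e+06


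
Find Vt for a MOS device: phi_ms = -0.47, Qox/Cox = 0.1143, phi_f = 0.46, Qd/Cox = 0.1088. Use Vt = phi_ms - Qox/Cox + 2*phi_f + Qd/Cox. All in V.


Step 1: Vt = phi_ms - Qox/Cox + 2*phi_f + Qd/Cox
Step 2: Vt = -0.47 - 0.1143 + 2*0.46 + 0.1088
Step 3: Vt = -0.47 - 0.1143 + 0.92 + 0.1088
Step 4: Vt = 0.4445 V

0.4445


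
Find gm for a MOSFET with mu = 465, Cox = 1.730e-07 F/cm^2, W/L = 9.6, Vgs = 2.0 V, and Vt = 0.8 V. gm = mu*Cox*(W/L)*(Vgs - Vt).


Step 1: Vov = Vgs - Vt = 2.0 - 0.8 = 1.2 V
Step 2: gm = mu * Cox * (W/L) * Vov
Step 3: gm = 465 * 1.730e-07 * 9.6 * 1.2 = 9.27e-04 S

9.27e-04


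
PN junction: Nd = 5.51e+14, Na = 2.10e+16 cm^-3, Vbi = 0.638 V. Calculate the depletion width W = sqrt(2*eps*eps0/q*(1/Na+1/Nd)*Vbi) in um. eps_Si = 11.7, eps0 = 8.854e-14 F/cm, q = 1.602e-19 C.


Step 1: 1/Na + 1/Nd = 1/2.10e+16 + 1/5.51e+14 = 1.86250e-15
Step 2: 2*eps*eps0/q = 2*11.7*8.854e-14/1.602e-19 = 1.293281e+07
Step 3: W^2 = 1.293281e+07 * 1.86250e-15 * 0.638 = 1.53677e-08
Step 4: W = sqrt(1.53677e-08) = 1.240e-04 cm = 1.24 um

1.24


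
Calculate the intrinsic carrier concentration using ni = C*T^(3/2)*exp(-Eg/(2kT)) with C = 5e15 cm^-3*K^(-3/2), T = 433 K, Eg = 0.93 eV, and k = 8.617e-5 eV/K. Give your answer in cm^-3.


Step 1: Compute kT = 8.617e-5 * 433 = 0.03731161 eV
Step 2: Exponent = -Eg/(2kT) = -0.93/(2*0.03731161) = -12.46261
Step 3: T^(3/2) = 433^1.5 = 9010.15
Step 4: ni = 5e15 * 9010.15 * exp(-12.46261) = 1.74e+14 cm^-3

1.74e+14


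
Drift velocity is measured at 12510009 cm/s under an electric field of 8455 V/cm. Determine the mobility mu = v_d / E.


Step 1: mu = v_d / E
Step 2: mu = 12510009 / 8455
Step 3: mu = 1479.6 cm^2/(V*s)

1479.6


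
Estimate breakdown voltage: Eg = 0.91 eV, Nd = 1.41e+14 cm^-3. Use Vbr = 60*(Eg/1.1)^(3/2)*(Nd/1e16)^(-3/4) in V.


Step 1: Eg/1.1 = 0.91/1.1 = 0.827273
Step 2: (Eg/1.1)^1.5 = 0.827273^1.5 = 0.752442
Step 3: (Nd/1e16)^(-0.75) = (0.0141)^(-0.75) = 24.439126
Step 4: Vbr = 60 * 0.752442 * 24.439126 = 1103.3 V

1103.3


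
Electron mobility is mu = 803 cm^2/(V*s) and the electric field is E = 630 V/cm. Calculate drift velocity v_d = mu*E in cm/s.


Step 1: v_d = mu * E
Step 2: v_d = 803 * 630 = 505890
Step 3: v_d = 5.06e+05 cm/s

5.06e+05


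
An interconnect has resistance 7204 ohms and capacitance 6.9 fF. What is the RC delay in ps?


Step 1: tau = R * C
Step 2: tau = 7204 * 6.9 fF = 7204 * 6.9e-15 F
Step 3: tau = 4.97076e-11 s = 49.7076 ps

49.7076


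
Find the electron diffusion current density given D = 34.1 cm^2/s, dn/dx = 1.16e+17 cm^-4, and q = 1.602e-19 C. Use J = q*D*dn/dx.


Step 1: J = q * D * (dn/dx)
Step 2: J = 1.602e-19 * 34.1 * 1.16e+17
Step 3: J = 6.34e-01 A/cm^2

6.34e-01


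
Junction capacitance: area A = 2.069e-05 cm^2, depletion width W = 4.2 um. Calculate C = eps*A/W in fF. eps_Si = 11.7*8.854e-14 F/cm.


Step 1: eps_Si = 11.7 * 8.854e-14 = 1.035918e-12 F/cm
Step 2: W in cm = 4.2 * 1e-4 = 4.20e-04 cm
Step 3: C = 1.035918e-12 * 2.069e-05 / 4.20e-04 = 5.103129e-14 F
Step 4: C = 51.03 fF

51.03


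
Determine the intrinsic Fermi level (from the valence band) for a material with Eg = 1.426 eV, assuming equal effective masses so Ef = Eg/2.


Step 1: For an intrinsic semiconductor, the Fermi level sits at midgap.
Step 2: Ef = Eg / 2 = 1.426 / 2 = 0.713 eV

0.713


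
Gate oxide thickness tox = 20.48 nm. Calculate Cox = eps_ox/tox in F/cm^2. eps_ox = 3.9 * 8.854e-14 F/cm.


Step 1: eps_ox = 3.9 * 8.854e-14 = 3.45306e-13 F/cm
Step 2: tox in cm = 20.48 nm * 1e-7 = 2.0480e-06 cm
Step 3: Cox = 3.45306e-13 / 2.0480e-06 = 1.69e-07 F/cm^2

1.69e-07


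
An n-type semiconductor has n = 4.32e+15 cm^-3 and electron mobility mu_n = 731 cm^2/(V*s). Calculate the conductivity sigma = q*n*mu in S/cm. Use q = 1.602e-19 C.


Step 1: sigma = q * n * mu
Step 2: sigma = 1.602e-19 * 4.32e+15 * 731
Step 3: sigma = 5.059e-01 S/cm

5.059e-01


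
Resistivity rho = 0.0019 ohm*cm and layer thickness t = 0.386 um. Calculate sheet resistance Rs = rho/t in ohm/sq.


Step 1: Convert thickness to cm: t = 0.386 um = 3.8600e-05 cm
Step 2: Rs = rho / t = 0.0019 / 3.8600e-05
Step 3: Rs = 49.2 ohm/sq

49.2


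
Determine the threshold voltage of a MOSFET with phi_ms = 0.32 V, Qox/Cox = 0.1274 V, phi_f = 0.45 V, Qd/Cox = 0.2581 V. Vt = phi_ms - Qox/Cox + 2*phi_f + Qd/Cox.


Step 1: Vt = phi_ms - Qox/Cox + 2*phi_f + Qd/Cox
Step 2: Vt = 0.32 - 0.1274 + 2*0.45 + 0.2581
Step 3: Vt = 0.32 - 0.1274 + 0.9 + 0.2581
Step 4: Vt = 1.3507 V

1.3507


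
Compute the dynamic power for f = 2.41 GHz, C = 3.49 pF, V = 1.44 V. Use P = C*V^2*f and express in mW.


Step 1: V^2 = 1.44^2 = 2.0736 V^2
Step 2: P = C*V^2*f = 3.49e-12 F * 2.0736 * 2.41e9 Hz
Step 3: P = 1.744084224e-02 W
Step 4: P = 17.441 mW

17.441


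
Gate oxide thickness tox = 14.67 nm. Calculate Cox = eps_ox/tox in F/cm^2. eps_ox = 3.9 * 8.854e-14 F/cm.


Step 1: eps_ox = 3.9 * 8.854e-14 = 3.45306e-13 F/cm
Step 2: tox in cm = 14.67 nm * 1e-7 = 1.4670e-06 cm
Step 3: Cox = 3.45306e-13 / 1.4670e-06 = 2.35e-07 F/cm^2

2.35e-07


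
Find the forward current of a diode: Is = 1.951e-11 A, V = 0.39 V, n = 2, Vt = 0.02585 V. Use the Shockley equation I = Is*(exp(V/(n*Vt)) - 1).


Step 1: V/(n*Vt) = 0.39/(2*0.02585) = 7.5435
Step 2: exp(7.5435) = 1.8884e+03
Step 3: I = 1.951e-11 * (1.8884e+03 - 1) = 3.68e-08 A

3.68e-08


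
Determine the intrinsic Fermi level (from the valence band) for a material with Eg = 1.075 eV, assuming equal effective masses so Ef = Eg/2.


Step 1: For an intrinsic semiconductor, the Fermi level sits at midgap.
Step 2: Ef = Eg / 2 = 1.075 / 2 = 0.5375 eV

0.5375


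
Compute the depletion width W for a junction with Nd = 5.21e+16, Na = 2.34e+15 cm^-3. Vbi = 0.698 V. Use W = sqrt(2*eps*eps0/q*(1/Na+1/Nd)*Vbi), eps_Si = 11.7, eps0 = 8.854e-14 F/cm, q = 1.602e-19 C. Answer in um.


Step 1: 1/Na + 1/Nd = 1/2.34e+15 + 1/5.21e+16 = 4.46544e-16
Step 2: 2*eps*eps0/q = 2*11.7*8.854e-14/1.602e-19 = 1.293281e+07
Step 3: W^2 = 1.293281e+07 * 4.46544e-16 * 0.698 = 4.03100e-09
Step 4: W = sqrt(4.03100e-09) = 6.349e-05 cm = 0.6349 um

0.6349
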